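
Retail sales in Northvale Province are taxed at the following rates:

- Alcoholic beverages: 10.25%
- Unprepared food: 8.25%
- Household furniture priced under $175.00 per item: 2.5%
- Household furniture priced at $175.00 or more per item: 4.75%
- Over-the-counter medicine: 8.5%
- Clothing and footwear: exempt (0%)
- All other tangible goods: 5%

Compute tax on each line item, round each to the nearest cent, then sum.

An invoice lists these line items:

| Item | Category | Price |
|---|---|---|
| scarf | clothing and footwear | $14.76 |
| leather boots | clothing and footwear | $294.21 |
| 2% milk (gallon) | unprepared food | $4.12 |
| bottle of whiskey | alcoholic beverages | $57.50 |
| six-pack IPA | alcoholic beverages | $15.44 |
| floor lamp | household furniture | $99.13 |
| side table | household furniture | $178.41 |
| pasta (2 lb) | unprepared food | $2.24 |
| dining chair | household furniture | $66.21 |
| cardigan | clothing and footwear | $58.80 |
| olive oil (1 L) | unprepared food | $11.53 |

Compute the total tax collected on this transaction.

$21.55

Scarf $14.76: clothing and footwear → 0% → $0.00
Leather boots $294.21: clothing and footwear → 0% → $0.00
2% milk (gallon) $4.12: unprepared food → 8.25% → $0.34
Bottle of whiskey $57.50: alcoholic beverages → 10.25% → $5.89
Six-pack IPA $15.44: alcoholic beverages → 10.25% → $1.58
Floor lamp $99.13: household furniture, under $175.00 → 2.5% → $2.48
Side table $178.41: household furniture, $175.00 or more → 4.75% → $8.47
Pasta (2 lb) $2.24: unprepared food → 8.25% → $0.18
Dining chair $66.21: household furniture, under $175.00 → 2.5% → $1.66
Cardigan $58.80: clothing and footwear → 0% → $0.00
Olive oil (1 L) $11.53: unprepared food → 8.25% → $0.95
Total tax = $0.34 + $5.89 + $1.58 + $2.48 + $8.47 + $0.18 + $1.66 + $0.95 = $21.55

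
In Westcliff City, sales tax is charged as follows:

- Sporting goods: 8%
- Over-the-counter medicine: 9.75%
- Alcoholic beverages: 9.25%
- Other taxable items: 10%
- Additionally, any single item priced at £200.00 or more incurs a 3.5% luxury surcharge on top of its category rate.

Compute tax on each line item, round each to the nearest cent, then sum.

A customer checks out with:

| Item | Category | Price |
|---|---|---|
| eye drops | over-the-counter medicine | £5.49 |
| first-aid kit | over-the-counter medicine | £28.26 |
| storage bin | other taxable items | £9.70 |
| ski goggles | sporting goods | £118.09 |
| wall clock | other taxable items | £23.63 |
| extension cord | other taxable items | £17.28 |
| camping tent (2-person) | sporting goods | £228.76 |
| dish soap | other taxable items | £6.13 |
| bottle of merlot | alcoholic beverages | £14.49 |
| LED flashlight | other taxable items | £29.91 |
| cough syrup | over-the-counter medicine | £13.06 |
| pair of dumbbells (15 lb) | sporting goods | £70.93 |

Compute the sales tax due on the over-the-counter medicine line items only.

£4.57

Eye drops £5.49: over-the-counter medicine → 9.75% → £0.54
First-aid kit £28.26: over-the-counter medicine → 9.75% → £2.76
Cough syrup £13.06: over-the-counter medicine → 9.75% → £1.27
Tax on over-the-counter medicine = £0.54 + £2.76 + £1.27 = £4.57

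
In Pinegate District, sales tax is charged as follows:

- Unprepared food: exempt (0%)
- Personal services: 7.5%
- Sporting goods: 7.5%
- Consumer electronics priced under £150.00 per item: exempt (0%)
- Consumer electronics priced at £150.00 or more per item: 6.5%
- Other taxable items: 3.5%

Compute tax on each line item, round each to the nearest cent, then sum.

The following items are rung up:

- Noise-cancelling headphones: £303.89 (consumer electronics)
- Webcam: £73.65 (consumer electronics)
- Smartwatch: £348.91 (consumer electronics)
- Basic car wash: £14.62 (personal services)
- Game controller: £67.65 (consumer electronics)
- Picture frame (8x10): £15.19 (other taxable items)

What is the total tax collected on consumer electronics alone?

£42.43

Noise-cancelling headphones £303.89: consumer electronics, £150.00 or more → 6.5% → £19.75
Webcam £73.65: consumer electronics, under £150.00 → 0% → £0.00
Smartwatch £348.91: consumer electronics, £150.00 or more → 6.5% → £22.68
Game controller £67.65: consumer electronics, under £150.00 → 0% → £0.00
Tax on consumer electronics = £19.75 + £0.00 + £22.68 + £0.00 = £42.43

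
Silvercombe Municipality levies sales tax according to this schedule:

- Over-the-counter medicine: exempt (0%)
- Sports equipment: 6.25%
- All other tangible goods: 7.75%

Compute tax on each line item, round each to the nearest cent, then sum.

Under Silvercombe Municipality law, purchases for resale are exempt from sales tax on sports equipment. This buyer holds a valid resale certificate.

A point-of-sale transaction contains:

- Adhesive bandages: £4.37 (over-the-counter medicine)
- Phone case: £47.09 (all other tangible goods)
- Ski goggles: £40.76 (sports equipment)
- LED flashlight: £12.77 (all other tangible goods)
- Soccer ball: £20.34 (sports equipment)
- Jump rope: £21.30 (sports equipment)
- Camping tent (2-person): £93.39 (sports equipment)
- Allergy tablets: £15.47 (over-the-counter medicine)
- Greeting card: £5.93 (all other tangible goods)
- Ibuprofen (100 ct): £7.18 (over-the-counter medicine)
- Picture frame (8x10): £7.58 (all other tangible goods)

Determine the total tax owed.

£5.69

Adhesive bandages £4.37: over-the-counter medicine → 0% → £0.00
Phone case £47.09: all other tangible goods → 7.75% → £3.65
Ski goggles £40.76: sports equipment, buyer-exempt → 0% → £0.00
LED flashlight £12.77: all other tangible goods → 7.75% → £0.99
Soccer ball £20.34: sports equipment, buyer-exempt → 0% → £0.00
Jump rope £21.30: sports equipment, buyer-exempt → 0% → £0.00
Camping tent (2-person) £93.39: sports equipment, buyer-exempt → 0% → £0.00
Allergy tablets £15.47: over-the-counter medicine → 0% → £0.00
Greeting card £5.93: all other tangible goods → 7.75% → £0.46
Ibuprofen (100 ct) £7.18: over-the-counter medicine → 0% → £0.00
Picture frame (8x10) £7.58: all other tangible goods → 7.75% → £0.59
Total tax = £3.65 + £0.99 + £0.46 + £0.59 = £5.69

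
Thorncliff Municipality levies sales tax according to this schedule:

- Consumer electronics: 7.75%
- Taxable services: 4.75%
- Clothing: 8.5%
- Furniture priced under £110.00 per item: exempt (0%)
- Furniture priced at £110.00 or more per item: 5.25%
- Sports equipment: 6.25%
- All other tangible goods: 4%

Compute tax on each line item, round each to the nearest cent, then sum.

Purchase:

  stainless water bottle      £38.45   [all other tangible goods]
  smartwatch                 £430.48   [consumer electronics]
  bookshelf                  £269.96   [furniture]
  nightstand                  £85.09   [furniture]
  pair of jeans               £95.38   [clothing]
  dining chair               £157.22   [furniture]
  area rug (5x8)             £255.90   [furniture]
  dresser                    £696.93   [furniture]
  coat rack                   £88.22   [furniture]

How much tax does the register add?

£115.45

Stainless water bottle £38.45: all other tangible goods → 4% → £1.54
Smartwatch £430.48: consumer electronics → 7.75% → £33.36
Bookshelf £269.96: furniture, £110.00 or more → 5.25% → £14.17
Nightstand £85.09: furniture, under £110.00 → 0% → £0.00
Pair of jeans £95.38: clothing → 8.5% → £8.11
Dining chair £157.22: furniture, £110.00 or more → 5.25% → £8.25
Area rug (5x8) £255.90: furniture, £110.00 or more → 5.25% → £13.43
Dresser £696.93: furniture, £110.00 or more → 5.25% → £36.59
Coat rack £88.22: furniture, under £110.00 → 0% → £0.00
Total tax = £1.54 + £33.36 + £14.17 + £8.11 + £8.25 + £13.43 + £36.59 = £115.45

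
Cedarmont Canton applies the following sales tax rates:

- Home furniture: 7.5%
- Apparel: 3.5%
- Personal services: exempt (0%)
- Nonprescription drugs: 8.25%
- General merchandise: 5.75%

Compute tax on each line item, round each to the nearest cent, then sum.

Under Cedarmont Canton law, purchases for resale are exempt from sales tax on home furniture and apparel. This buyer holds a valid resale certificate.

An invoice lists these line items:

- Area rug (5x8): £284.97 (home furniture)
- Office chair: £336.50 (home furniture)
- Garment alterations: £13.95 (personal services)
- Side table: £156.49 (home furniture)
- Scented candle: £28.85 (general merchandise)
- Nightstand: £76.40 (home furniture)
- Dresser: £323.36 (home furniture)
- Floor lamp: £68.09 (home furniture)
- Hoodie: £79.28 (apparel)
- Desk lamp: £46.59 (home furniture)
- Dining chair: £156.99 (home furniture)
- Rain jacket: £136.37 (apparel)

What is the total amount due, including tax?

£1709.50

Area rug (5x8) £284.97: home furniture, buyer-exempt → 0% → £0.00
Office chair £336.50: home furniture, buyer-exempt → 0% → £0.00
Garment alterations £13.95: personal services → 0% → £0.00
Side table £156.49: home furniture, buyer-exempt → 0% → £0.00
Scented candle £28.85: general merchandise → 5.75% → £1.66
Nightstand £76.40: home furniture, buyer-exempt → 0% → £0.00
Dresser £323.36: home furniture, buyer-exempt → 0% → £0.00
Floor lamp £68.09: home furniture, buyer-exempt → 0% → £0.00
Hoodie £79.28: apparel, buyer-exempt → 0% → £0.00
Desk lamp £46.59: home furniture, buyer-exempt → 0% → £0.00
Dining chair £156.99: home furniture, buyer-exempt → 0% → £0.00
Rain jacket £136.37: apparel, buyer-exempt → 0% → £0.00
Subtotal = £1707.84; tax = £1.66; total due = £1709.50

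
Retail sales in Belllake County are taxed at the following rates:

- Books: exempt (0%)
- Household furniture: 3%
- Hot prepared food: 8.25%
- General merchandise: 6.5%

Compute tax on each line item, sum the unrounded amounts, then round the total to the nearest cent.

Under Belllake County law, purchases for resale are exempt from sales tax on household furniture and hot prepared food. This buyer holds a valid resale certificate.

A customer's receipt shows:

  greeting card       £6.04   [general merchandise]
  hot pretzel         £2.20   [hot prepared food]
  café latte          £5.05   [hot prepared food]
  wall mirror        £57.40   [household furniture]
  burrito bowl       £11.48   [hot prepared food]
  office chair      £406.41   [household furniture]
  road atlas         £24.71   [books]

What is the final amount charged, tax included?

Greeting card £6.04: general merchandise → 6.5% → £0.3926
Hot pretzel £2.20: hot prepared food, buyer-exempt → 0% → £0.00
Café latte £5.05: hot prepared food, buyer-exempt → 0% → £0.00
Wall mirror £57.40: household furniture, buyer-exempt → 0% → £0.00
Burrito bowl £11.48: hot prepared food, buyer-exempt → 0% → £0.00
Office chair £406.41: household furniture, buyer-exempt → 0% → £0.00
Road atlas £24.71: books → 0% → £0.00
Subtotal = £513.29; unrounded tax = £0.3926 → £0.39; total due = £513.68

£513.68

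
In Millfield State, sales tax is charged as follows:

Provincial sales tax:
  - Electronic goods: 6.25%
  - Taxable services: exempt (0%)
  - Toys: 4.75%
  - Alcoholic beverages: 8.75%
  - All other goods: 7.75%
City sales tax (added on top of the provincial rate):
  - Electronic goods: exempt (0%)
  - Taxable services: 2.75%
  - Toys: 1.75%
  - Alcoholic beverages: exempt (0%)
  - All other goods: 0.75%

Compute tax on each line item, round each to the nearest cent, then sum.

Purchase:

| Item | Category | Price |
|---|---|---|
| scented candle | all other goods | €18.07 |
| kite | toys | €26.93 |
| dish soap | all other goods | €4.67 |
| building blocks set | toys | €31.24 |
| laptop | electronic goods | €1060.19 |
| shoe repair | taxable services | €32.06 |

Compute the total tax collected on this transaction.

€72.86

Scented candle €18.07: all other goods → 7.75% + 0.75% city = 8.5% → €1.54
Kite €26.93: toys → 4.75% + 1.75% city = 6.5% → €1.75
Dish soap €4.67: all other goods → 7.75% + 0.75% city = 8.5% → €0.40
Building blocks set €31.24: toys → 4.75% + 1.75% city = 6.5% → €2.03
Laptop €1060.19: electronic goods → 6.25% + 0% city = 6.25% → €66.26
Shoe repair €32.06: taxable services → 0% + 2.75% city = 2.75% → €0.88
Total tax = €1.54 + €1.75 + €0.40 + €2.03 + €66.26 + €0.88 = €72.86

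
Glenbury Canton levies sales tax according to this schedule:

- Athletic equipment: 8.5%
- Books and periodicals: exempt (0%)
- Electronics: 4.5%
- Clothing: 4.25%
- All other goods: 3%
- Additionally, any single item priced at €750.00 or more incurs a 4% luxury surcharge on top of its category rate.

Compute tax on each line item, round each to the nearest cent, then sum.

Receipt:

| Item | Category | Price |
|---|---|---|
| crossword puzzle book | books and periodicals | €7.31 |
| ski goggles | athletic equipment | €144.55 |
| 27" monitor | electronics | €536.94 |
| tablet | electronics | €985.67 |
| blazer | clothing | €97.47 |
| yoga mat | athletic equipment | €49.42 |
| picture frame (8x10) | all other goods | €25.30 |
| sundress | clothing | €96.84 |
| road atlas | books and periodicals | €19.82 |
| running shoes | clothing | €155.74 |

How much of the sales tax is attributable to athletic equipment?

Ski goggles €144.55: athletic equipment → 8.5% → €12.29
Yoga mat €49.42: athletic equipment → 8.5% → €4.20
Tax on athletic equipment = €12.29 + €4.20 = €16.49

€16.49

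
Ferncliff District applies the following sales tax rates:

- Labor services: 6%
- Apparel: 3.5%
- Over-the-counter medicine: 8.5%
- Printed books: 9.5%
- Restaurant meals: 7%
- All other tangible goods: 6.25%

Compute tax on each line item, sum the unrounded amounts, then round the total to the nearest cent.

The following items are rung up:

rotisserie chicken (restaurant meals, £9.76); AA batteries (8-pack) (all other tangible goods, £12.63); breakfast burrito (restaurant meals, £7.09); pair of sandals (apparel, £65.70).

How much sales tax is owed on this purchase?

£4.27

Rotisserie chicken £9.76: restaurant meals → 7% → £0.6832
AA batteries (8-pack) £12.63: all other tangible goods → 6.25% → £0.789375
Breakfast burrito £7.09: restaurant meals → 7% → £0.4963
Pair of sandals £65.70: apparel → 3.5% → £2.2995
Unrounded tax sum = £4.268375 → £4.27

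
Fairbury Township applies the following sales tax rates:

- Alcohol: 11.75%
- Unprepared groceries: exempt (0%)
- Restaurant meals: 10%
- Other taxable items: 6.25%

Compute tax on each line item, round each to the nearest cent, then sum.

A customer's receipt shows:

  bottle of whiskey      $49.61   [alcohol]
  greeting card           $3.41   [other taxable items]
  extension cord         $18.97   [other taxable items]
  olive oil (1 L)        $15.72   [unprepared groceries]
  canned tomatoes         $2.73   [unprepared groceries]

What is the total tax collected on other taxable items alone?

$1.40

Greeting card $3.41: other taxable items → 6.25% → $0.21
Extension cord $18.97: other taxable items → 6.25% → $1.19
Tax on other taxable items = $0.21 + $1.19 = $1.40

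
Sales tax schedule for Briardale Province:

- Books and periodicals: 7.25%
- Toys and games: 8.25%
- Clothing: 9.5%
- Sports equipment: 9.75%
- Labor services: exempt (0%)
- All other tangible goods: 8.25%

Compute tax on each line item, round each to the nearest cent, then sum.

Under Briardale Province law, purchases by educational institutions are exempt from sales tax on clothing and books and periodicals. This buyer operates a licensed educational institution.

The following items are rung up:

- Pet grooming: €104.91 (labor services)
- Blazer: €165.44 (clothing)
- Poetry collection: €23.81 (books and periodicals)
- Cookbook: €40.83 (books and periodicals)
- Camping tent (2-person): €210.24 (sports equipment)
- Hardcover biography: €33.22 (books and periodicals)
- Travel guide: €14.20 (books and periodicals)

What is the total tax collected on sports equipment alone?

€20.50

Camping tent (2-person) €210.24: sports equipment → 9.75% → €20.50
Tax on sports equipment = €20.50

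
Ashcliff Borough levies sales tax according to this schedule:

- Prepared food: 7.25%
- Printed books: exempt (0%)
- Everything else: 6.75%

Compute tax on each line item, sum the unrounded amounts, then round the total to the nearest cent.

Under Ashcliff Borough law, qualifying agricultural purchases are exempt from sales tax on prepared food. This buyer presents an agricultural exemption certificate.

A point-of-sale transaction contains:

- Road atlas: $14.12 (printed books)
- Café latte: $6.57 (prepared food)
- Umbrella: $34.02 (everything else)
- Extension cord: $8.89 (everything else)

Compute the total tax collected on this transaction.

$2.90

Road atlas $14.12: printed books → 0% → $0.00
Café latte $6.57: prepared food, buyer-exempt → 0% → $0.00
Umbrella $34.02: everything else → 6.75% → $2.29635
Extension cord $8.89: everything else → 6.75% → $0.600075
Unrounded tax sum = $2.896425 → $2.90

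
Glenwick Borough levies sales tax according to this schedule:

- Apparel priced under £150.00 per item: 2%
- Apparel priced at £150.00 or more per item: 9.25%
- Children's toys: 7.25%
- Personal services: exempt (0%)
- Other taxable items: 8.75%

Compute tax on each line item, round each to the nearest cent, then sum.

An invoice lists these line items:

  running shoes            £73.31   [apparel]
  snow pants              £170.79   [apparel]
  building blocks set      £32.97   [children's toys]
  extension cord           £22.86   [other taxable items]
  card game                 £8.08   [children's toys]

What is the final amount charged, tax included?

Running shoes £73.31: apparel, under £150.00 → 2% → £1.47
Snow pants £170.79: apparel, £150.00 or more → 9.25% → £15.80
Building blocks set £32.97: children's toys → 7.25% → £2.39
Extension cord £22.86: other taxable items → 8.75% → £2.00
Card game £8.08: children's toys → 7.25% → £0.59
Subtotal = £308.01; tax = £22.25; total due = £330.26

£330.26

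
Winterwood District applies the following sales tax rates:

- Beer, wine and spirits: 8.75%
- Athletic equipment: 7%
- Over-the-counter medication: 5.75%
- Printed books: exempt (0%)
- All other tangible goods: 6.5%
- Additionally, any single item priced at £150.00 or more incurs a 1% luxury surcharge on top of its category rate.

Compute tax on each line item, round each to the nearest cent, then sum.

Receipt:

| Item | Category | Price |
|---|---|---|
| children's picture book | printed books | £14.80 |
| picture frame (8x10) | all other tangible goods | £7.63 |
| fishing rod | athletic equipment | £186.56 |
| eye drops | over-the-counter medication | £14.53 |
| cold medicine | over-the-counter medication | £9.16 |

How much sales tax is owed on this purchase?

Children's picture book £14.80: printed books → 0% → £0.00
Picture frame (8x10) £7.63: all other tangible goods → 6.5% → £0.50
Fishing rod £186.56: athletic equipment → 7% + 1% surcharge = 8% → £14.92
Eye drops £14.53: over-the-counter medication → 5.75% → £0.84
Cold medicine £9.16: over-the-counter medication → 5.75% → £0.53
Total tax = £0.50 + £14.92 + £0.84 + £0.53 = £16.79

£16.79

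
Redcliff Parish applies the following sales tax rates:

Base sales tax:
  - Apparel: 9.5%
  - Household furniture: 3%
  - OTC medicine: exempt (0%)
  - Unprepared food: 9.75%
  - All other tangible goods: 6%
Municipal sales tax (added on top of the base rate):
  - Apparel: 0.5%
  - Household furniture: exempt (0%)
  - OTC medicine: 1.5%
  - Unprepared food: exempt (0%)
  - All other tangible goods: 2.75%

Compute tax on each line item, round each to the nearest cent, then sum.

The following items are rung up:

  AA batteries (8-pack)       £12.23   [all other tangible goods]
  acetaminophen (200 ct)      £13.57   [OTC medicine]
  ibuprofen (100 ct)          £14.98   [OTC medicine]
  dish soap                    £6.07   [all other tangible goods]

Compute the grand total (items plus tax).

£48.87

AA batteries (8-pack) £12.23: all other tangible goods → 6% + 2.75% municipal = 8.75% → £1.07
Acetaminophen (200 ct) £13.57: OTC medicine → 0% + 1.5% municipal = 1.5% → £0.20
Ibuprofen (100 ct) £14.98: OTC medicine → 0% + 1.5% municipal = 1.5% → £0.22
Dish soap £6.07: all other tangible goods → 6% + 2.75% municipal = 8.75% → £0.53
Subtotal = £46.85; tax = £2.02; total due = £48.87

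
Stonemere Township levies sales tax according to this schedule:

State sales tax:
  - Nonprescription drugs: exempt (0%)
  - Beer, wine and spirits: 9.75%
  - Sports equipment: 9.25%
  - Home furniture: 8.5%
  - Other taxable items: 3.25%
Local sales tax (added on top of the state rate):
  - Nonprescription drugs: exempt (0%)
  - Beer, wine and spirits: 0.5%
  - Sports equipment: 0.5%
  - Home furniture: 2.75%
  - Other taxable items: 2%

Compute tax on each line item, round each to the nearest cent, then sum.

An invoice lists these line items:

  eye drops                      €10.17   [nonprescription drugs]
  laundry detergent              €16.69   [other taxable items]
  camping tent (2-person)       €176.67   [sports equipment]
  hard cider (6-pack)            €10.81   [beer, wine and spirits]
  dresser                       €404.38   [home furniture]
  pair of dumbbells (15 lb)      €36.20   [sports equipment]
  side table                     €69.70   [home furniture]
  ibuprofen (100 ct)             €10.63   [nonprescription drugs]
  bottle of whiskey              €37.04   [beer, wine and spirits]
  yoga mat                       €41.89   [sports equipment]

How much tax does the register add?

Eye drops €10.17: nonprescription drugs → 0% + 0% local = 0% → €0.00
Laundry detergent €16.69: other taxable items → 3.25% + 2% local = 5.25% → €0.88
Camping tent (2-person) €176.67: sports equipment → 9.25% + 0.5% local = 9.75% → €17.23
Hard cider (6-pack) €10.81: beer, wine and spirits → 9.75% + 0.5% local = 10.25% → €1.11
Dresser €404.38: home furniture → 8.5% + 2.75% local = 11.25% → €45.49
Pair of dumbbells (15 lb) €36.20: sports equipment → 9.25% + 0.5% local = 9.75% → €3.53
Side table €69.70: home furniture → 8.5% + 2.75% local = 11.25% → €7.84
Ibuprofen (100 ct) €10.63: nonprescription drugs → 0% + 0% local = 0% → €0.00
Bottle of whiskey €37.04: beer, wine and spirits → 9.75% + 0.5% local = 10.25% → €3.80
Yoga mat €41.89: sports equipment → 9.25% + 0.5% local = 9.75% → €4.08
Total tax = €0.88 + €17.23 + €1.11 + €45.49 + €3.53 + €7.84 + €3.80 + €4.08 = €83.96

€83.96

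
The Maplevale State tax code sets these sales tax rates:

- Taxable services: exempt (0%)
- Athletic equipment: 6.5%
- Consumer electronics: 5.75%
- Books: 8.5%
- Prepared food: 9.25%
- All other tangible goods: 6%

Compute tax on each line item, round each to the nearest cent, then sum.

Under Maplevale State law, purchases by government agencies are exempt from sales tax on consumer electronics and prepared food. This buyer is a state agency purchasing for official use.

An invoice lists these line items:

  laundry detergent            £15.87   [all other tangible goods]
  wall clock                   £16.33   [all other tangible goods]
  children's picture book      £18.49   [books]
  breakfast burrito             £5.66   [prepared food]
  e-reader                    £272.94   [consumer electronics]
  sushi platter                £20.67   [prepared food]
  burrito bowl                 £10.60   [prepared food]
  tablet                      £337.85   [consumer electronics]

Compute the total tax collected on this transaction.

£3.50

Laundry detergent £15.87: all other tangible goods → 6% → £0.95
Wall clock £16.33: all other tangible goods → 6% → £0.98
Children's picture book £18.49: books → 8.5% → £1.57
Breakfast burrito £5.66: prepared food, buyer-exempt → 0% → £0.00
E-reader £272.94: consumer electronics, buyer-exempt → 0% → £0.00
Sushi platter £20.67: prepared food, buyer-exempt → 0% → £0.00
Burrito bowl £10.60: prepared food, buyer-exempt → 0% → £0.00
Tablet £337.85: consumer electronics, buyer-exempt → 0% → £0.00
Total tax = £0.95 + £0.98 + £1.57 = £3.50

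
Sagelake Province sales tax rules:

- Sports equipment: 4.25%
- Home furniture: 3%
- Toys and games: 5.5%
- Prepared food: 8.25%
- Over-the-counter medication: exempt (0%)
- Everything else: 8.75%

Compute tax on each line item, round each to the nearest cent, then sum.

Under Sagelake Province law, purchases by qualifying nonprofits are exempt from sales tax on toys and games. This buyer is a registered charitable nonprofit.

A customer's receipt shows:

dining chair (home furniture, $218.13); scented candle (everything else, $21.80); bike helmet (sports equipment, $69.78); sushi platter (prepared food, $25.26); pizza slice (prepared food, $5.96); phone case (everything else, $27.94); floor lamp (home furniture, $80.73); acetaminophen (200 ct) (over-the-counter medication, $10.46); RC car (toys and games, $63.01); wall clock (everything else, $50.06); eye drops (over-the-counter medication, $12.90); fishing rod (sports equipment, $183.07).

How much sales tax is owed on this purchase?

$31.01

Dining chair $218.13: home furniture → 3% → $6.54
Scented candle $21.80: everything else → 8.75% → $1.91
Bike helmet $69.78: sports equipment → 4.25% → $2.97
Sushi platter $25.26: prepared food → 8.25% → $2.08
Pizza slice $5.96: prepared food → 8.25% → $0.49
Phone case $27.94: everything else → 8.75% → $2.44
Floor lamp $80.73: home furniture → 3% → $2.42
Acetaminophen (200 ct) $10.46: over-the-counter medication → 0% → $0.00
RC car $63.01: toys and games, buyer-exempt → 0% → $0.00
Wall clock $50.06: everything else → 8.75% → $4.38
Eye drops $12.90: over-the-counter medication → 0% → $0.00
Fishing rod $183.07: sports equipment → 4.25% → $7.78
Total tax = $6.54 + $1.91 + $2.97 + $2.08 + $0.49 + $2.44 + $2.42 + $4.38 + $7.78 = $31.01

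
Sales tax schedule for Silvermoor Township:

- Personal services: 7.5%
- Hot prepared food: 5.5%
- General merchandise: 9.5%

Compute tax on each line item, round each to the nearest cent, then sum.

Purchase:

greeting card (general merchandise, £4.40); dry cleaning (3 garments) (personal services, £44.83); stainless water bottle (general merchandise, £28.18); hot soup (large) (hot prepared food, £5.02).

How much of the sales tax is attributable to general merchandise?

Greeting card £4.40: general merchandise → 9.5% → £0.42
Stainless water bottle £28.18: general merchandise → 9.5% → £2.68
Tax on general merchandise = £0.42 + £2.68 = £3.10

£3.10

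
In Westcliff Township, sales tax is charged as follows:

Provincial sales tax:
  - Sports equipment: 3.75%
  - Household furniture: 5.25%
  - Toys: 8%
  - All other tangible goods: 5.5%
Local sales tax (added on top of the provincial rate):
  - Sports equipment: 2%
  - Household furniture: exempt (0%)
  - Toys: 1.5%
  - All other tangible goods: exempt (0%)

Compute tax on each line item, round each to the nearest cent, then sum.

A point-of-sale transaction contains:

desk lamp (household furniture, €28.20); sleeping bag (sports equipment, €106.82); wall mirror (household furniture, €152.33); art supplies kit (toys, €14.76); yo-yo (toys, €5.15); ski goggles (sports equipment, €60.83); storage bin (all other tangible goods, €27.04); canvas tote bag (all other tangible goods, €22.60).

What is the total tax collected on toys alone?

€1.89

Art supplies kit €14.76: toys → 8% + 1.5% local = 9.5% → €1.40
Yo-yo €5.15: toys → 8% + 1.5% local = 9.5% → €0.49
Tax on toys = €1.40 + €0.49 = €1.89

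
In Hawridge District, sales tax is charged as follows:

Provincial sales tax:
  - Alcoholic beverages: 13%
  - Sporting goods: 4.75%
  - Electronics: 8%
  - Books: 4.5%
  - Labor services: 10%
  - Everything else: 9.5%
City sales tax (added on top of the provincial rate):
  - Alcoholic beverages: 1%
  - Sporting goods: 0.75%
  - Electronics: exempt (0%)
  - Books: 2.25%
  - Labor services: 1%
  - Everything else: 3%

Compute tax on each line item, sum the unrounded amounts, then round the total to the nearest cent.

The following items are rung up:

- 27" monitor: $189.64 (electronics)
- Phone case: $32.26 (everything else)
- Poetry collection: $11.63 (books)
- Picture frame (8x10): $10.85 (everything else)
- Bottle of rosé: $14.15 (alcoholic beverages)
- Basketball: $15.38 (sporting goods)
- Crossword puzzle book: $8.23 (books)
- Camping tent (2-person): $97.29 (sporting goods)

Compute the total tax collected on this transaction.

$30.08

27" monitor $189.64: electronics → 8% + 0% city = 8% → $15.1712
Phone case $32.26: everything else → 9.5% + 3% city = 12.5% → $4.0325
Poetry collection $11.63: books → 4.5% + 2.25% city = 6.75% → $0.785025
Picture frame (8x10) $10.85: everything else → 9.5% + 3% city = 12.5% → $1.35625
Bottle of rosé $14.15: alcoholic beverages → 13% + 1% city = 14% → $1.981
Basketball $15.38: sporting goods → 4.75% + 0.75% city = 5.5% → $0.8459
Crossword puzzle book $8.23: books → 4.5% + 2.25% city = 6.75% → $0.555525
Camping tent (2-person) $97.29: sporting goods → 4.75% + 0.75% city = 5.5% → $5.35095
Unrounded tax sum = $30.07835 → $30.08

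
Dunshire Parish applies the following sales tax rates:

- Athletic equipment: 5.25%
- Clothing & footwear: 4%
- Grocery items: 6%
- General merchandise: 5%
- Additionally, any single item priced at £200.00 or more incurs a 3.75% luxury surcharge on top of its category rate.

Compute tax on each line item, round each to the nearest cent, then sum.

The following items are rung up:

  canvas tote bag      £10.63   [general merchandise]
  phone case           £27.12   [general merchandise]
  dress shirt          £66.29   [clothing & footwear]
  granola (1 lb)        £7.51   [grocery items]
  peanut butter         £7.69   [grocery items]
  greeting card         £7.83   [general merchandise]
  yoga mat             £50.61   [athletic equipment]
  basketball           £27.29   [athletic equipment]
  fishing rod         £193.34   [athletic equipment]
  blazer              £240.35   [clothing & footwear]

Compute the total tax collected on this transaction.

£38.71

Canvas tote bag £10.63: general merchandise → 5% → £0.53
Phone case £27.12: general merchandise → 5% → £1.36
Dress shirt £66.29: clothing & footwear → 4% → £2.65
Granola (1 lb) £7.51: grocery items → 6% → £0.45
Peanut butter £7.69: grocery items → 6% → £0.46
Greeting card £7.83: general merchandise → 5% → £0.39
Yoga mat £50.61: athletic equipment → 5.25% → £2.66
Basketball £27.29: athletic equipment → 5.25% → £1.43
Fishing rod £193.34: athletic equipment → 5.25% → £10.15
Blazer £240.35: clothing & footwear → 4% + 3.75% surcharge = 7.75% → £18.63
Total tax = £0.53 + £1.36 + £2.65 + £0.45 + £0.46 + £0.39 + £2.66 + £1.43 + £10.15 + £18.63 = £38.71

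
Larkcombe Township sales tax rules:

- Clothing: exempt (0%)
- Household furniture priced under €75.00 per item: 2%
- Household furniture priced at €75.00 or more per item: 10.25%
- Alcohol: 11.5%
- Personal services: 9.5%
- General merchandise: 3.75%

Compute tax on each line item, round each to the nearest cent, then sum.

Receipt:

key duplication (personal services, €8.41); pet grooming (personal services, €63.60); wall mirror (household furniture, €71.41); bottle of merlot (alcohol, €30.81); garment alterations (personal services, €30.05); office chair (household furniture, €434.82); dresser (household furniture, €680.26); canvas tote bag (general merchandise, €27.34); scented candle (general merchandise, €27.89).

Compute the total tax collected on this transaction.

€131.04

Key duplication €8.41: personal services → 9.5% → €0.80
Pet grooming €63.60: personal services → 9.5% → €6.04
Wall mirror €71.41: household furniture, under €75.00 → 2% → €1.43
Bottle of merlot €30.81: alcohol → 11.5% → €3.54
Garment alterations €30.05: personal services → 9.5% → €2.85
Office chair €434.82: household furniture, €75.00 or more → 10.25% → €44.57
Dresser €680.26: household furniture, €75.00 or more → 10.25% → €69.73
Canvas tote bag €27.34: general merchandise → 3.75% → €1.03
Scented candle €27.89: general merchandise → 3.75% → €1.05
Total tax = €0.80 + €6.04 + €1.43 + €3.54 + €2.85 + €44.57 + €69.73 + €1.03 + €1.05 = €131.04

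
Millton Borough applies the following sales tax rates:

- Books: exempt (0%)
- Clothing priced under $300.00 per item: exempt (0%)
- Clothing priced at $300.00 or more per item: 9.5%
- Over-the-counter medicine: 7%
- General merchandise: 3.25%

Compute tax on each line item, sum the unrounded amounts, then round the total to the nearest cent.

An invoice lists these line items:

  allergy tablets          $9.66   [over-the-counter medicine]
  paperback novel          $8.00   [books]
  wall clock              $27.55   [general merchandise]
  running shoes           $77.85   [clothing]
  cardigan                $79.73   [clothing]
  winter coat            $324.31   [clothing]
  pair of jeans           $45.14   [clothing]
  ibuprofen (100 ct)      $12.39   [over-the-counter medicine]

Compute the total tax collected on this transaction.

$33.25

Allergy tablets $9.66: over-the-counter medicine → 7% → $0.6762
Paperback novel $8.00: books → 0% → $0.00
Wall clock $27.55: general merchandise → 3.25% → $0.895375
Running shoes $77.85: clothing, under $300.00 → 0% → $0.00
Cardigan $79.73: clothing, under $300.00 → 0% → $0.00
Winter coat $324.31: clothing, $300.00 or more → 9.5% → $30.80945
Pair of jeans $45.14: clothing, under $300.00 → 0% → $0.00
Ibuprofen (100 ct) $12.39: over-the-counter medicine → 7% → $0.8673
Unrounded tax sum = $33.248325 → $33.25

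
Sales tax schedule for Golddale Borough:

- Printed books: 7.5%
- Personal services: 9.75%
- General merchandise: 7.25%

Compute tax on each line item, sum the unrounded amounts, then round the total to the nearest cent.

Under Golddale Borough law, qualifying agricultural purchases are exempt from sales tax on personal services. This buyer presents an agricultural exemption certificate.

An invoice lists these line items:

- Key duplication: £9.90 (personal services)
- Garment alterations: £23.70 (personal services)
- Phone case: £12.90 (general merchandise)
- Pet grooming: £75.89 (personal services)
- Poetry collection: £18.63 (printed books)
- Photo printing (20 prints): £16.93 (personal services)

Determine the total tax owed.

Key duplication £9.90: personal services, buyer-exempt → 0% → £0.00
Garment alterations £23.70: personal services, buyer-exempt → 0% → £0.00
Phone case £12.90: general merchandise → 7.25% → £0.93525
Pet grooming £75.89: personal services, buyer-exempt → 0% → £0.00
Poetry collection £18.63: printed books → 7.5% → £1.39725
Photo printing (20 prints) £16.93: personal services, buyer-exempt → 0% → £0.00
Unrounded tax sum = £2.3325 → £2.33

£2.33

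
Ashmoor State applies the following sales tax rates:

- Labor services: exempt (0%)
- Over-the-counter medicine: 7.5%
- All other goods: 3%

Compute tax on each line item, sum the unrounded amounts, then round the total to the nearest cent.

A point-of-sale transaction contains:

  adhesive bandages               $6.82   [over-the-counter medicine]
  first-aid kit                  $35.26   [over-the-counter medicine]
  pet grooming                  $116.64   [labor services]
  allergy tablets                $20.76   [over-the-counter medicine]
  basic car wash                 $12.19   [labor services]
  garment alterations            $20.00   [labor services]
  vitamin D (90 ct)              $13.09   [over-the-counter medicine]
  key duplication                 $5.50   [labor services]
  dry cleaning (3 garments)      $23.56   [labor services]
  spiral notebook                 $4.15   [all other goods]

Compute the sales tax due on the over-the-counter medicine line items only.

Adhesive bandages $6.82: over-the-counter medicine → 7.5% → $0.5115
First-aid kit $35.26: over-the-counter medicine → 7.5% → $2.6445
Allergy tablets $20.76: over-the-counter medicine → 7.5% → $1.557
Vitamin D (90 ct) $13.09: over-the-counter medicine → 7.5% → $0.98175
Tax on over-the-counter medicine: unrounded sum = $5.69475 → $5.69

$5.69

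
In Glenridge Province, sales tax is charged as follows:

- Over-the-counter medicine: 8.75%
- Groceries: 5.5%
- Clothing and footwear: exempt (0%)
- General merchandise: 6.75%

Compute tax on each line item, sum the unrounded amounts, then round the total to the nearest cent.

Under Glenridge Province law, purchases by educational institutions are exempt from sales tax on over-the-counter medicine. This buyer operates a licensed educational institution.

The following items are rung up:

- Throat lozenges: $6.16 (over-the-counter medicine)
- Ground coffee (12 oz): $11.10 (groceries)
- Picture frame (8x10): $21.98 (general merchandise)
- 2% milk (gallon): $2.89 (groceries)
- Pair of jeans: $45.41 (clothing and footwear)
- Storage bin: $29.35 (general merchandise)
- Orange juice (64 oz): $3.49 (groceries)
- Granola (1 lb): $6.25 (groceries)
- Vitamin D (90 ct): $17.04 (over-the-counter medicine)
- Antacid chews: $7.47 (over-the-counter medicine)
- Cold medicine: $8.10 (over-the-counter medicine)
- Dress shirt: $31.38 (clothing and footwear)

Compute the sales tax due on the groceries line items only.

Ground coffee (12 oz) $11.10: groceries → 5.5% → $0.6105
2% milk (gallon) $2.89: groceries → 5.5% → $0.15895
Orange juice (64 oz) $3.49: groceries → 5.5% → $0.19195
Granola (1 lb) $6.25: groceries → 5.5% → $0.34375
Tax on groceries: unrounded sum = $1.30515 → $1.31

$1.31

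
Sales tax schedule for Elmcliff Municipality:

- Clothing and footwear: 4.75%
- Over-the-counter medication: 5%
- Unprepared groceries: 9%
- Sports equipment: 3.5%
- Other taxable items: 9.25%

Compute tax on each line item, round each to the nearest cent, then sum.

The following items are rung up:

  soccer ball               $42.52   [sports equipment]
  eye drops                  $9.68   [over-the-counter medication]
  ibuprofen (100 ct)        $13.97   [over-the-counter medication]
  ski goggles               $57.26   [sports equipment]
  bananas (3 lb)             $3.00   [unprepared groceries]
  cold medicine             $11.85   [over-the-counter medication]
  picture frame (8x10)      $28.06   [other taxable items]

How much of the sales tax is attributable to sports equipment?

Soccer ball $42.52: sports equipment → 3.5% → $1.49
Ski goggles $57.26: sports equipment → 3.5% → $2.00
Tax on sports equipment = $1.49 + $2.00 = $3.49

$3.49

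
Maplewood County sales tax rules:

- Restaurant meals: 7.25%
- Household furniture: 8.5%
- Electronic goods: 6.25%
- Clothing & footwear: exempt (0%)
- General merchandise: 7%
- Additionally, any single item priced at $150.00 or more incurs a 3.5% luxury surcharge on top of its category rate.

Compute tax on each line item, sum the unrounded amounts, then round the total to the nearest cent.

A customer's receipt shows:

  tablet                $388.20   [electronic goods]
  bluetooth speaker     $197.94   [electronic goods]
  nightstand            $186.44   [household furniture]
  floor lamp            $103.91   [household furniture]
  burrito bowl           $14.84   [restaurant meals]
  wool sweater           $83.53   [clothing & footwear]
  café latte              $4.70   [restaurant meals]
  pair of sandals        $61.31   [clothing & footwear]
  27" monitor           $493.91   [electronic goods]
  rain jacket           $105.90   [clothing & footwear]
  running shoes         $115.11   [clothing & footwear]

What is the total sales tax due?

Tablet $388.20: electronic goods → 6.25% + 3.5% surcharge = 9.75% → $37.8495
Bluetooth speaker $197.94: electronic goods → 6.25% + 3.5% surcharge = 9.75% → $19.29915
Nightstand $186.44: household furniture → 8.5% + 3.5% surcharge = 12% → $22.3728
Floor lamp $103.91: household furniture → 8.5% → $8.83235
Burrito bowl $14.84: restaurant meals → 7.25% → $1.0759
Wool sweater $83.53: clothing & footwear → 0% → $0.00
Café latte $4.70: restaurant meals → 7.25% → $0.34075
Pair of sandals $61.31: clothing & footwear → 0% → $0.00
27" monitor $493.91: electronic goods → 6.25% + 3.5% surcharge = 9.75% → $48.156225
Rain jacket $105.90: clothing & footwear → 0% → $0.00
Running shoes $115.11: clothing & footwear → 0% → $0.00
Unrounded tax sum = $137.926675 → $137.93

$137.93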